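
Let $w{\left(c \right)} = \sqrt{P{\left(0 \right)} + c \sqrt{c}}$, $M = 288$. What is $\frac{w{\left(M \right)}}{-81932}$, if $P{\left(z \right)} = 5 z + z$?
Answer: $- \frac{6 \cdot 2^{\frac{3}{4}} \sqrt{3}}{20483} \approx -0.00085328$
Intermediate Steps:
$P{\left(z \right)} = 6 z$
$w{\left(c \right)} = \sqrt{c^{\frac{3}{2}}}$ ($w{\left(c \right)} = \sqrt{6 \cdot 0 + c \sqrt{c}} = \sqrt{0 + c^{\frac{3}{2}}} = \sqrt{c^{\frac{3}{2}}}$)
$\frac{w{\left(M \right)}}{-81932} = \frac{\sqrt{288^{\frac{3}{2}}}}{-81932} = \sqrt{3456 \sqrt{2}} \left(- \frac{1}{81932}\right) = 24 \sqrt[4]{2} \sqrt{6} \left(- \frac{1}{81932}\right) = - \frac{6 \cdot 2^{\frac{3}{4}} \sqrt{3}}{20483}$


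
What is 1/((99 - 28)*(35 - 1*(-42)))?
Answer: 1/5467 ≈ 0.00018292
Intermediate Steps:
1/((99 - 28)*(35 - 1*(-42))) = 1/(71*(35 + 42)) = 1/(71*77) = 1/5467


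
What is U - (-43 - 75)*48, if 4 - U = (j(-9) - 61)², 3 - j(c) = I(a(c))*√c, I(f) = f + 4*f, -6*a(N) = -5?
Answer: 9841/4 - 1450*I ≈ 2460.3 - 1450.0*I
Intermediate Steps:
a(N) = ⅚ (a(N) = -⅙*(-5) = ⅚)
I(f) = 5*f
j(c) = 3 - 25*√c/6 (j(c) = 3 - 5*(⅚)*√c = 3 - 25*√c/6)
U = 4 - (-58 - 25*I/2)² (U = 4 - ((3 - 25*I/2) - 61)² = 4 - (-58 - 25*I/2)² ≈ -3203.8 - 1450.0*I)
U - (-43 - 75)*48 = (-12815/4 - 1450*I) - (-43 - 75)*48 = (-12815/4 - 1450*I) - (-118)*48 = (-12815/4 - 1450*I) - 1*(-5664) = (-12815/4 - 1450*I) + 5664 = 9841/4 - 1450*I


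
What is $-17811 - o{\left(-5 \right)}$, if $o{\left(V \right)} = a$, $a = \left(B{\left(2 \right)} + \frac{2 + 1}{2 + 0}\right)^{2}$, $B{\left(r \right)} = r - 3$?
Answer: $- \frac{71245}{4} \approx -17811.0$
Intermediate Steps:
$B{\left(r \right)} = -3 + r$
$a = \frac{1}{4}$ ($a = \left(\left(-3 + 2\right) + \frac{2 + 1}{2 + 0}\right)^{2} = \left(-1 + \frac{3}{2}\right)^{2} = \left(\frac{1}{2}\right)^{2} = \frac{1}{4} \approx 0.25$)
$o{\left(V \right)} = \frac{1}{4}$
$-17811 - o{\left(-5 \right)} = -17811 - \frac{1}{4} = - \frac{71245}{4}$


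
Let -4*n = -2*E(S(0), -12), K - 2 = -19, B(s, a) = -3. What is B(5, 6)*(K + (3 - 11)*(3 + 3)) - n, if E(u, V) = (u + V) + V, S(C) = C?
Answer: 207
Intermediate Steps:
E(u, V) = u + 2*V (E(u, V) = (V + u) + V = u + 2*V)
K = -17 (K = 2 - 19 = -17)
n = -12 (n = -(-1)*(0 + 2*(-12))/2 = -(-1)*(0 - 24)/2 = -(-1)*(-24)/2 = -¼*48 = -12)
B(5, 6)*(K + (3 - 11)*(3 + 3)) - n = -3*(-17 + (3 - 11)*(3 + 3)) - 1*(-12) = -3*(-17 - 8*6) + 12 = -3*(-17 - 48) + 12 = -3*(-65) + 12 = 195 + 12 = 207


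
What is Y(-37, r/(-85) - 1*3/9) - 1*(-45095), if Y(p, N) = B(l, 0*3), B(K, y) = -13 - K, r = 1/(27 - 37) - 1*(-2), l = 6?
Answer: 45076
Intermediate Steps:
r = 19/10 (r = 1/(-10) + 2 = -1/10 + 2 = 19/10 ≈ 1.9000)
Y(p, N) = -19 (Y(p, N) = -13 - 1*6 = -13 - 6 = -19)
Y(-37, r/(-85) - 1*3/9) - 1*(-45095) = -19 - 1*(-45095) = -19 + 45095 = 45076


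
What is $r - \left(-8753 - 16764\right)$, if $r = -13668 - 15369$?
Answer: $-3520$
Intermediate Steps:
$r = -29037$
$r - \left(-8753 - 16764\right) = -29037 - \left(-8753 - 16764\right) = -29037 - -25517 = -29037 + 25517 = -3520$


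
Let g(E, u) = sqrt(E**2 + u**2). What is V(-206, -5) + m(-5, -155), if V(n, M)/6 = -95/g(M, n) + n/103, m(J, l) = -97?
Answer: -109 - 570*sqrt(42461)/42461 ≈ -111.77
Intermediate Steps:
V(n, M) = -570/sqrt(M**2 + n**2) + 6*n/103 (V(n, M) = 6*(-95/sqrt(M**2 + n**2) + n/103) = -570/sqrt(M**2 + n**2) + 6*n/103)
V(-206, -5) + m(-5, -155) = (-570/sqrt((-5)**2 + (-206)**2) + (6/103)*(-206)) - 97 = (-570/sqrt(25 + 42436) - 12) - 97 = (-570*sqrt(42461)/42461 - 12) - 97 = (-12 - 570*sqrt(42461)/42461) - 97 = -109 - 570*sqrt(42461)/42461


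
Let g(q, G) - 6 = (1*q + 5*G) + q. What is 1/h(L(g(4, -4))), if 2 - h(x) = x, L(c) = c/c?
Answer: 1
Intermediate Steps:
g(q, G) = 6 + 2*q + 5*G (g(q, G) = 6 + ((1*q + 5*G) + q) = 6 + ((q + 5*G) + q) = 6 + (2*q + 5*G) = 6 + 2*q + 5*G)
L(c) = 1
h(x) = 2 - x
1/h(L(g(4, -4))) = 1/(2 - 1*1) = 1/(2 - 1) = 1/1 = 1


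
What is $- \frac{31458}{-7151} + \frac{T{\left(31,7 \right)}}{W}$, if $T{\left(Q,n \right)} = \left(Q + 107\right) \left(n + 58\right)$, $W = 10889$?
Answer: $\frac{406690632}{77867239} \approx 5.2229$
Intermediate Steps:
$T{\left(Q,n \right)} = \left(58 + n\right) \left(107 + Q\right)$ ($T{\left(Q,n \right)} = \left(107 + Q\right) \left(58 + n\right) = \left(58 + n\right) \left(107 + Q\right)$)
$- \frac{31458}{-7151} + \frac{T{\left(31,7 \right)}}{W} = - \frac{31458}{-7151} + \frac{6206 + 58 \cdot 31 + 107 \cdot 7 + 31 \cdot 7}{10889} = \left(-31458\right) \left(- \frac{1}{7151}\right) + \left(6206 + 1798 + 749 + 217\right) \frac{1}{10889} = \frac{31458}{7151} + 8970 \cdot \frac{1}{10889} = \frac{31458}{7151} + \frac{8970}{10889} = \frac{406690632}{77867239}$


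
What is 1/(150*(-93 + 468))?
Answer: 1/56250 ≈ 1.7778e-5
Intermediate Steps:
1/(150*(-93 + 468)) = 1/(150*375) = 1/56250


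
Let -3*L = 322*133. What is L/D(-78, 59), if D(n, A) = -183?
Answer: 42826/549 ≈ 78.007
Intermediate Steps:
L = -42826/3 (L = -322*133/3 = -⅓*42826 = -42826/3 ≈ -14275.)
L/D(-78, 59) = -42826/3/(-183) = -42826/3*(-1/183) = 42826/549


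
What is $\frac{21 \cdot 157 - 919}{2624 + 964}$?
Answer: $\frac{1189}{1794} \approx 0.66276$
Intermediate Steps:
$\frac{21 \cdot 157 - 919}{2624 + 964} = \frac{3297 - 919}{3588} = 2378 \cdot \frac{1}{3588} = \frac{1189}{1794}$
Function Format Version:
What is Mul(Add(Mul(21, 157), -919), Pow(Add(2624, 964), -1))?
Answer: Rational(1189, 1794) ≈ 0.66276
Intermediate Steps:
Mul(Add(Mul(21, 157), -919), Pow(Add(2624, 964), -1)) = Mul(Add(3297, -919), Pow(3588, -1)) = Mul(2378, Rational(1, 3588)) = Rational(1189, 1794)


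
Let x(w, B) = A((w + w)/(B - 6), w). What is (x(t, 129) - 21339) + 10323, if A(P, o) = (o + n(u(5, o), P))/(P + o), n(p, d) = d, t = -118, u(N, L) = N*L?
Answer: -11015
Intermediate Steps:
u(N, L) = L*N
A(P, o) = 1 (A(P, o) = (o + P)/(P + o) = (P + o)/(P + o) = 1)
x(w, B) = 1
(x(t, 129) - 21339) + 10323 = (1 - 21339) + 10323 = -21338 + 10323 = -11015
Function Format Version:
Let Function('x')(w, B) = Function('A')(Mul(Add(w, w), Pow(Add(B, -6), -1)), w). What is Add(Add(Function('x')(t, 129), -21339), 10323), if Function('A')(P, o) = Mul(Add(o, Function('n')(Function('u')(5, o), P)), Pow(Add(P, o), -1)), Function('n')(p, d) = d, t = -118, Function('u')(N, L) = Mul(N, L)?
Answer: -11015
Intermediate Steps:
Function('u')(N, L) = Mul(L, N)
Function('A')(P, o) = 1 (Function('A')(P, o) = Mul(Add(o, P), Pow(Add(P, o), -1)) = Mul(Add(P, o), Pow(Add(P, o), -1)) = 1)
Function('x')(w, B) = 1
Add(Add(Function('x')(t, 129), -21339), 10323) = Add(Add(1, -21339), 10323) = Add(-21338, 10323) = -11015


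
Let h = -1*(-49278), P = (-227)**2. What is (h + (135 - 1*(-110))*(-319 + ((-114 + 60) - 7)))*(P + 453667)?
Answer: -22138699112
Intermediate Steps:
P = 51529
h = 49278
(h + (135 - 1*(-110))*(-319 + ((-114 + 60) - 7)))*(P + 453667) = (49278 + (135 - 1*(-110))*(-319 + ((-114 + 60) - 7)))*(51529 + 453667) = (49278 + (135 + 110)*(-319 + (-54 - 7)))*505196 = (49278 + 245*(-319 - 61))*505196 = (49278 + 245*(-380))*505196 = (49278 - 93100)*505196 = -43822*505196 = -22138699112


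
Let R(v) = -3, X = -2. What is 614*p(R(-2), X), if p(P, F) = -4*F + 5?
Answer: 7982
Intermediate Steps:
p(P, F) = 5 - 4*F
614*p(R(-2), X) = 614*(5 - 4*(-2)) = 614*(5 + 8) = 614*13 = 7982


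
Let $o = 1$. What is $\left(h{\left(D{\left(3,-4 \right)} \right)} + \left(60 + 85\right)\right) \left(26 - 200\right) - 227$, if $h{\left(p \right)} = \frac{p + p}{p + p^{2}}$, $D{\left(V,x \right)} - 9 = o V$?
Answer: $- \frac{331289}{13} \approx -25484.0$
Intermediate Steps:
$D{\left(V,x \right)} = 9 + V$ ($D{\left(V,x \right)} = 9 + 1 V = 9 + V$)
$h{\left(p \right)} = \frac{2 p}{p + p^{2}}$
$\left(h{\left(D{\left(3,-4 \right)} \right)} + \left(60 + 85\right)\right) \left(26 - 200\right) - 227 = \left(\frac{2}{1 + \left(9 + 3\right)} + \left(60 + 85\right)\right) \left(26 - 200\right) - 227 = \left(\frac{2}{1 + 12} + 145\right) \left(-174\right) - 227 = \left(\frac{2}{13} + 145\right) \left(-174\right) - 227 = \frac{1887}{13} \left(-174\right) - 227 = - \frac{328338}{13} - 227 = - \frac{331289}{13}$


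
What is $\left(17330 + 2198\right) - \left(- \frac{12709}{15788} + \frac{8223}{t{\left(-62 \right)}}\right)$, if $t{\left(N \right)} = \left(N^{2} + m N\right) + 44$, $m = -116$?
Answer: $\frac{854016085029}{43732760} \approx 19528.0$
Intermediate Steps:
$t{\left(N \right)} = 44 + N^{2} - 116 N$ ($t{\left(N \right)} = \left(N^{2} - 116 N\right) + 44 = 44 + N^{2} - 116 N$)
$\left(17330 + 2198\right) - \left(- \frac{12709}{15788} + \frac{8223}{t{\left(-62 \right)}}\right) = \left(17330 + 2198\right) - \left(- \frac{12709}{15788} + \frac{8223}{44 + \left(-62\right)^{2} - -7192}\right) = 19528 - \left(- \frac{12709}{15788} + \frac{8223}{44 + 3844 + 7192}\right) = 19528 + \left(- \frac{8223}{11080} + \frac{12709}{15788}\right) = 19528 + \frac{2747749}{43732760} = \frac{854016085029}{43732760}$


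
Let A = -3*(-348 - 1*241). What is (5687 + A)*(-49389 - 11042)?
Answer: -450452674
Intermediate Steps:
A = 1767 (A = -3*(-348 - 241) = -3*(-589) = 1767)
(5687 + A)*(-49389 - 11042) = (5687 + 1767)*(-49389 - 11042) = 7454*(-60431) = -450452674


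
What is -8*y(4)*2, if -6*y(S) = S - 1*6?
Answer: -16/3 ≈ -5.3333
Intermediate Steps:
y(S) = 1 - S/6 (y(S) = -(S - 1*6)/6 = -(S - 6)/6 = -(-6 + S)/6 = 1 - S/6)
-8*y(4)*2 = -8*(1 - 1/6*4)*2 = -8*(1 - 2/3)*2 = -8*1/3*2 = -8/3*2 = -16/3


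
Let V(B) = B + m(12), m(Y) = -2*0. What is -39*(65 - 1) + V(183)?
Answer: -2313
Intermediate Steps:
m(Y) = 0
V(B) = B (V(B) = B + 0 = B)
-39*(65 - 1) + V(183) = -39*(65 - 1) + 183 = -39*64 + 183 = -2496 + 183 = -2313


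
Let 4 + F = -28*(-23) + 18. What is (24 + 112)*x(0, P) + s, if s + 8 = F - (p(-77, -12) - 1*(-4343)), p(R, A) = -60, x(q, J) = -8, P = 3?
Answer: -4721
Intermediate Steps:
F = 658 (F = -4 + (-28*(-23) + 18) = -4 + (644 + 18) = -4 + 662 = 658)
s = -3633 (s = -8 + (658 - (-60 - 1*(-4343))) = -8 + (658 - (-60 + 4343)) = -8 + (658 - 1*4283) = -8 + (658 - 4283) = -8 - 3625 = -3633)
(24 + 112)*x(0, P) + s = (24 + 112)*(-8) - 3633 = 136*(-8) - 3633 = -1088 - 3633 = -4721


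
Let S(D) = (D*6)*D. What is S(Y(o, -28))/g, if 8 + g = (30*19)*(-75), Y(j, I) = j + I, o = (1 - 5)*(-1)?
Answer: -1728/21379 ≈ -0.080827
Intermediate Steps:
o = 4 (o = -4*(-1) = 4)
Y(j, I) = I + j
g = -42758 (g = -8 + (30*19)*(-75) = -8 + 570*(-75) = -8 - 42750 = -42758)
S(D) = 6*D**2 (S(D) = (6*D)*D = 6*D**2)
S(Y(o, -28))/g = (6*(-28 + 4)**2)/(-42758) = (6*(-24)**2)*(-1/42758) = (6*576)*(-1/42758) = 3456*(-1/42758) = -1728/21379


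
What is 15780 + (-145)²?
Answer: 36805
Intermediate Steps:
15780 + (-145)² = 15780 + 21025 = 36805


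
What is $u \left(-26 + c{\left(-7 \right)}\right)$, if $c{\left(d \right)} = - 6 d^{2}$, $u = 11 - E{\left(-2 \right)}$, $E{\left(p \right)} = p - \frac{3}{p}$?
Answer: $-3680$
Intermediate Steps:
$u = \frac{23}{2}$ ($u = 11 - \left(-2 - \frac{3}{-2}\right) = 11 - \left(-2 - - \frac{3}{2}\right) = 11 - \left(-2 + \frac{3}{2}\right) = 11 - - \frac{1}{2} = 11 + \frac{1}{2} = \frac{23}{2} \approx 11.5$)
$u \left(-26 + c{\left(-7 \right)}\right) = \frac{23 \left(-26 - 6 \left(-7\right)^{2}\right)}{2} = \frac{23 \left(-26 - 294\right)}{2} = \frac{23}{2} \left(-320\right) = -3680$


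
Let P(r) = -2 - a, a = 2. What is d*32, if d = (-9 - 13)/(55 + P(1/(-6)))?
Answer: -704/51 ≈ -13.804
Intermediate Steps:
P(r) = -4 (P(r) = -2 - 1*2 = -2 - 2 = -4)
d = -22/51 (d = (-9 - 13)/(55 - 4) = -22/51 ≈ -0.43137)
d*32 = -22/51*32 = -704/51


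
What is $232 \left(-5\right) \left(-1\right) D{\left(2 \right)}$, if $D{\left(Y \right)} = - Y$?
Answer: $-2320$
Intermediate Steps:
$232 \left(-5\right) \left(-1\right) D{\left(2 \right)} = 232 \left(-5\right) \left(-1\right) \left(\left(-1\right) 2\right) = 232 \cdot 5 \left(-2\right) = 232 \left(-10\right) = -2320$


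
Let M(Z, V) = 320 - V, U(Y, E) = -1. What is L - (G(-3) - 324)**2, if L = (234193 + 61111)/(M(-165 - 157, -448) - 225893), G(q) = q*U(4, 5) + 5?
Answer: -22480377304/225125 ≈ -99857.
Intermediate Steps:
G(q) = 5 - q (G(q) = q*(-1) + 5 = -q + 5 = 5 - q)
L = -295304/225125 (L = (234193 + 61111)/((320 - 1*(-448)) - 225893) = 295304/((320 + 448) - 225893) = 295304/(768 - 225893) = 295304/(-225125) = 295304*(-1/225125) = -295304/225125 ≈ -1.3117)
L - (G(-3) - 324)**2 = -295304/225125 - ((5 - 1*(-3)) - 324)**2 = -295304/225125 - ((5 + 3) - 324)**2 = -295304/225125 - (8 - 324)**2 = -295304/225125 - 1*(-316)**2 = -295304/225125 - 1*99856 = -295304/225125 - 99856 = -22480377304/225125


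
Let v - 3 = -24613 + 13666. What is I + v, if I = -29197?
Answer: -40141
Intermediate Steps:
v = -10944 (v = 3 + (-24613 + 13666) = 3 - 10947 = -10944)
I + v = -29197 - 10944 = -40141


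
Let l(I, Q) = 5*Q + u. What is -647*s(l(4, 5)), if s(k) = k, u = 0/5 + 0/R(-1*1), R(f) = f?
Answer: -16175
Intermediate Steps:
u = 0 (u = 0/5 + 0/((-1*1)) = 0*(⅕) + 0/(-1) = 0 + 0*(-1) = 0 + 0 = 0)
l(I, Q) = 5*Q (l(I, Q) = 5*Q + 0 = 5*Q)
-647*s(l(4, 5)) = -3235*5 = -647*25 = -16175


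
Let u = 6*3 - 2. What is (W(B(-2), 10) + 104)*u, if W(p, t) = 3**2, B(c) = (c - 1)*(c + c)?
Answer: 1808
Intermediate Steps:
B(c) = 2*c*(-1 + c) (B(c) = (-1 + c)*(2*c) = 2*c*(-1 + c))
W(p, t) = 9
u = 16 (u = 18 - 2 = 16)
(W(B(-2), 10) + 104)*u = (9 + 104)*16 = 113*16 = 1808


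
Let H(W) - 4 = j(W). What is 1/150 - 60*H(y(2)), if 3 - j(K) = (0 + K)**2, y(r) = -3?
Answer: 18001/150 ≈ 120.01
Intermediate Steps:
j(K) = 3 - K**2 (j(K) = 3 - (0 + K)**2 = 3 - K**2)
H(W) = 7 - W**2 (H(W) = 4 + (3 - W**2) = 7 - W**2)
1/150 - 60*H(y(2)) = 1/150 - 60*(7 - 1*(-3)**2) = 1/150 - 60*(7 - 1*9) = 1/150 - 60*(7 - 9) = 1/150 - 60*(-2) = 1/150 + 120 = 18001/150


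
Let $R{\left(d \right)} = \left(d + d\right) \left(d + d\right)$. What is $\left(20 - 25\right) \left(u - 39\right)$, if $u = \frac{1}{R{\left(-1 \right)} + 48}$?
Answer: $\frac{10135}{52} \approx 194.9$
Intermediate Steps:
$R{\left(d \right)} = 4 d^{2}$ ($R{\left(d \right)} = 2 d 2 d = 4 d^{2}$)
$u = \frac{1}{52}$ ($u = \frac{1}{4 \left(-1\right)^{2} + 48} = \frac{1}{4 \cdot 1 + 48} = \frac{1}{4 + 48} = \frac{1}{52} \approx 0.019231$)
$\left(20 - 25\right) \left(u - 39\right) = \left(20 - 25\right) \left(\frac{1}{52} - 39\right) = \left(20 - 25\right) \left(- \frac{2027}{52}\right) = \left(-5\right) \left(- \frac{2027}{52}\right) = \frac{10135}{52}$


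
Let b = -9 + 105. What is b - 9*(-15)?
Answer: 231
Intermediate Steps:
b = 96
b - 9*(-15) = 96 - 9*(-15) = 96 - 1*(-135) = 96 + 135 = 231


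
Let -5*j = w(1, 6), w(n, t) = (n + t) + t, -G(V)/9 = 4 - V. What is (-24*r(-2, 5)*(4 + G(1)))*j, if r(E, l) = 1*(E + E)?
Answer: 28704/5 ≈ 5740.8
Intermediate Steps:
G(V) = -36 + 9*V (G(V) = -9*(4 - V) = -36 + 9*V)
r(E, l) = 2*E (r(E, l) = 1*(2*E) = 2*E)
w(n, t) = n + 2*t
j = -13/5 (j = -(1 + 2*6)/5 = -(1 + 12)/5 = -⅕*13 = -13/5 ≈ -2.6000)
(-24*r(-2, 5)*(4 + G(1)))*j = -24*2*(-2)*(4 + (-36 + 9*1))*(-13/5) = -(-96)*(4 + (-36 + 9))*(-13/5) = -(-96)*(4 - 27)*(-13/5) = -(-96)*(-23)*(-13/5) = -24*92*(-13/5) = -2208*(-13/5) = 28704/5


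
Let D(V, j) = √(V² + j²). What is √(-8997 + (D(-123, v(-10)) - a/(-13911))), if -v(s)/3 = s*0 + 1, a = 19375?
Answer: √(-1740793215612 + 16835885127*√2)/13911 ≈ 94.194*I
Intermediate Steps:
v(s) = -3 (v(s) = -3*(s*0 + 1) = -3*(0 + 1) = -3*1 = -3)
√(-8997 + (D(-123, v(-10)) - a/(-13911))) = √(-8997 + (√((-123)² + (-3)²) - 19375/(-13911))) = √(-8997 + (√(15129 + 9) - 19375*(-1)/13911)) = √(-8997 + (√15138 - 1*(-19375/13911))) = √(-8997 + (87*√2 + 19375/13911)) = √(-8997 + (19375/13911 + 87*√2)) = √(-125137892/13911 + 87*√2)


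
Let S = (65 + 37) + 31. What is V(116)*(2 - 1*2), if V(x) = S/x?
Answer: 0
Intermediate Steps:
S = 133 (S = 102 + 31 = 133)
V(x) = 133/x
V(116)*(2 - 1*2) = (133/116)*(2 - 1*2) = (133*(1/116))*(2 - 2) = (133/116)*0 = 0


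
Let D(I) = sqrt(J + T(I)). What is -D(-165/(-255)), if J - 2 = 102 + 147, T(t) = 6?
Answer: -sqrt(257) ≈ -16.031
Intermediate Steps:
J = 251 (J = 2 + (102 + 147) = 2 + 249 = 251)
D(I) = sqrt(257) (D(I) = sqrt(251 + 6) = sqrt(257))
-D(-165/(-255)) = -sqrt(257)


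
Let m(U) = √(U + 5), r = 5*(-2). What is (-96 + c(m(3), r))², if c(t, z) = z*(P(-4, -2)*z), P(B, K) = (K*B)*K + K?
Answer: 3594816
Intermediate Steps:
P(B, K) = K + B*K² (P(B, K) = (B*K)*K + K = B*K² + K = K + B*K²)
r = -10
m(U) = √(5 + U)
c(t, z) = -18*z² (c(t, z) = z*((-2*(1 - 4*(-2)))*z) = z*((-2*(1 + 8))*z) = z*((-2*9)*z) = z*(-18*z) = -18*z²)
(-96 + c(m(3), r))² = (-96 - 18*(-10)²)² = (-96 - 18*100)² = (-96 - 1800)² = (-1896)² = 3594816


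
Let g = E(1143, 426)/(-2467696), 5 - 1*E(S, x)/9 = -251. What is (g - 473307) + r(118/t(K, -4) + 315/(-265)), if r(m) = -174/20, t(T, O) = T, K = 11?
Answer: -729999538707/1542310 ≈ -4.7332e+5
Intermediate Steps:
E(S, x) = 2304 (E(S, x) = 45 - 9*(-251) = 45 + 2259 = 2304)
r(m) = -87/10 (r(m) = -174*1/20 = -87/10)
g = -144/154231 (g = 2304/(-2467696) = 2304*(-1/2467696) = -144/154231 ≈ -0.00093366)
(g - 473307) + r(118/t(K, -4) + 315/(-265)) = (-144/154231 - 473307) - 87/10 = -72998612061/154231 - 87/10 = -729999538707/1542310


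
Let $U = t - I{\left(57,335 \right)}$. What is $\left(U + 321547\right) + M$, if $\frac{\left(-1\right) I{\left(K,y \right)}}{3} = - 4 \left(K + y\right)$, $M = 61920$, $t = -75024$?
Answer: $303739$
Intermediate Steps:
$I{\left(K,y \right)} = 12 K + 12 y$ ($I{\left(K,y \right)} = - 3 \left(- 4 \left(K + y\right)\right) = - 3 \left(- 4 K - 4 y\right) = 12 K + 12 y$)
$U = -79728$ ($U = -75024 - \left(12 \cdot 57 + 12 \cdot 335\right) = -75024 - \left(684 + 4020\right) = -75024 - 4704 = -79728$)
$\left(U + 321547\right) + M = \left(-79728 + 321547\right) + 61920 = 241819 + 61920 = 303739$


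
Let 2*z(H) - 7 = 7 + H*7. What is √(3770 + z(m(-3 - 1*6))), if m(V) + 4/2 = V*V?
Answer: 11*√134/2 ≈ 63.667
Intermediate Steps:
m(V) = -2 + V² (m(V) = -2 + V*V = -2 + V²)
z(H) = 7 + 7*H/2 (z(H) = 7/2 + (7 + H*7)/2 = 7/2 + (7 + 7*H)/2 = 7/2 + (7/2 + 7*H/2) = 7 + 7*H/2)
√(3770 + z(m(-3 - 1*6))) = √(3770 + (7 + 7*(-2 + (-3 - 1*6)²)/2)) = √(3770 + (7 + 7*(-2 + (-3 - 6)²)/2)) = √(3770 + (7 + 7*(-2 + (-9)²)/2)) = √(3770 + (7 + 7*(-2 + 81)/2)) = √(3770 + (7 + (7/2)*79)) = √(3770 + (7 + 553/2)) = √(3770 + 567/2) = √(8107/2) = 11*√134/2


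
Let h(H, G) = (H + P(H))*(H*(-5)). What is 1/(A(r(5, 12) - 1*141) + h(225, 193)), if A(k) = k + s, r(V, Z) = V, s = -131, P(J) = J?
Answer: -1/506517 ≈ -1.9743e-6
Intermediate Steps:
h(H, G) = -10*H² (h(H, G) = (H + H)*(H*(-5)) = (2*H)*(-5*H) = -10*H²)
A(k) = -131 + k (A(k) = k - 131 = -131 + k)
1/(A(r(5, 12) - 1*141) + h(225, 193)) = 1/((-131 + (5 - 1*141)) - 10*225²) = 1/((-131 + (5 - 141)) - 10*50625) = 1/((-131 - 136) - 506250) = 1/(-267 - 506250) = 1/(-506517) = -1/506517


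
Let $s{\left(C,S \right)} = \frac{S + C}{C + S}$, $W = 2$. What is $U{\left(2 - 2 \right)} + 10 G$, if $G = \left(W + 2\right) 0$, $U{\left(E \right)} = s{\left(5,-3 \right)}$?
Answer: $1$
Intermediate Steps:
$s{\left(C,S \right)} = 1$ ($s{\left(C,S \right)} = \frac{C + S}{C + S} = 1$)
$U{\left(E \right)} = 1$
$G = 0$ ($G = \left(2 + 2\right) 0 = 4 \cdot 0 = 0$)
$U{\left(2 - 2 \right)} + 10 G = 1 + 10 \cdot 0 = 1 + 0 = 1$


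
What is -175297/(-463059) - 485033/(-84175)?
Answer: 6469041106/1053459225 ≈ 6.1408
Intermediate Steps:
-175297/(-463059) - 485033/(-84175) = -175297*(-1/463059) - 485033*(-1/84175) = 175297/463059 + 13109/2275 = 6469041106/1053459225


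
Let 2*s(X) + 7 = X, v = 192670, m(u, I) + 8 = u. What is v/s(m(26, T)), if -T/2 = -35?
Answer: 385340/11 ≈ 35031.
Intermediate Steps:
T = 70 (T = -2*(-35) = 70)
m(u, I) = -8 + u
s(X) = -7/2 + X/2
v/s(m(26, T)) = 192670/(-7/2 + (-8 + 26)/2) = 192670/(-7/2 + (1/2)*18) = 192670/(-7/2 + 9) = 192670/(11/2) = 192670*(2/11) = 385340/11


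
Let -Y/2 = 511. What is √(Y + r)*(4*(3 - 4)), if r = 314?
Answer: -8*I*√177 ≈ -106.43*I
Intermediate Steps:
Y = -1022 (Y = -2*511 = -1022)
√(Y + r)*(4*(3 - 4)) = √(-1022 + 314)*(4*(3 - 4)) = √(-708)*(4*(-1)) = (2*I*√177)*(-4) = -8*I*√177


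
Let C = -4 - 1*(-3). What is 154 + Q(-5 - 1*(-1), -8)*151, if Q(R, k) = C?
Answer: 3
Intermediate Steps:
C = -1 (C = -4 + 3 = -1)
Q(R, k) = -1
154 + Q(-5 - 1*(-1), -8)*151 = 154 - 1*151 = 154 - 151 = 3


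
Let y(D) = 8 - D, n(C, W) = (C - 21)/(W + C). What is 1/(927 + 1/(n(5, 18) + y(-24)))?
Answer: 720/667463 ≈ 0.0010787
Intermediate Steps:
n(C, W) = (-21 + C)/(C + W)
1/(927 + 1/(n(5, 18) + y(-24))) = 1/(927 + 1/((-21 + 5)/(5 + 18) + (8 - 1*(-24)))) = 1/(927 + 1/(-16/23 + (8 + 24))) = 1/(927 + 1/((1/23)*(-16) + 32)) = 1/(927 + 1/(-16/23 + 32)) = 1/(927 + 1/(720/23)) = 1/(927 + 23/720) = 1/(667463/720) = 720/667463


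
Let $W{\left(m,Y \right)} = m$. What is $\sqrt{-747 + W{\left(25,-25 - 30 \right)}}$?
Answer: $19 i \sqrt{2} \approx 26.87 i$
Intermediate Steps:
$\sqrt{-747 + W{\left(25,-25 - 30 \right)}} = \sqrt{-747 + 25} = \sqrt{-722} = 19 i \sqrt{2}$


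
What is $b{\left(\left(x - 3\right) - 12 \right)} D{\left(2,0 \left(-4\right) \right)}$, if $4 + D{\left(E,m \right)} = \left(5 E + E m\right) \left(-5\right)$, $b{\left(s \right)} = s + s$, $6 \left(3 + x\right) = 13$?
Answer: $1710$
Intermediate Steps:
$x = - \frac{5}{6}$ ($x = -3 + \frac{1}{6} \cdot 13 = -3 + \frac{13}{6} = - \frac{5}{6} \approx -0.83333$)
$b{\left(s \right)} = 2 s$
$D{\left(E,m \right)} = -4 - 25 E - 5 E m$ ($D{\left(E,m \right)} = -4 + \left(5 E + E m\right) \left(-5\right) = -4 - \left(25 E + 5 E m\right) = -4 - 25 E - 5 E m$)
$b{\left(\left(x - 3\right) - 12 \right)} D{\left(2,0 \left(-4\right) \right)} = 2 \left(\left(- \frac{5}{6} - 3\right) - 12\right) \left(-4 - 50 - 10 \cdot 0 \left(-4\right)\right) = 2 \left(- \frac{23}{6} - 12\right) \left(-4 - 50 - 10 \cdot 0\right) = 2 \left(- \frac{95}{6}\right) \left(-4 - 50 + 0\right) = \left(- \frac{95}{3}\right) \left(-54\right) = 1710$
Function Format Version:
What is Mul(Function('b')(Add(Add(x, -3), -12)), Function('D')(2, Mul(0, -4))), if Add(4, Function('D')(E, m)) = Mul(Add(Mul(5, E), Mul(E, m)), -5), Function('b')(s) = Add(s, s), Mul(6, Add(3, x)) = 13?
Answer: 1710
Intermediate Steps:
x = Rational(-5, 6) (x = Add(-3, Mul(Rational(1, 6), 13)) = Add(-3, Rational(13, 6)) = Rational(-5, 6) ≈ -0.83333)
Function('b')(s) = Mul(2, s)
Function('D')(E, m) = Add(-4, Mul(-25, E), Mul(-5, E, m)) (Function('D')(E, m) = Add(-4, Mul(Add(Mul(5, E), Mul(E, m)), -5)) = Add(-4, Add(Mul(-25, E), Mul(-5, E, m))) = Add(-4, Mul(-25, E), Mul(-5, E, m)))
Mul(Function('b')(Add(Add(x, -3), -12)), Function('D')(2, Mul(0, -4))) = Mul(Mul(2, Add(Add(Rational(-5, 6), -3), -12)), Add(-4, Mul(-25, 2), Mul(-5, 2, Mul(0, -4)))) = Mul(Mul(2, Add(Rational(-23, 6), -12)), Add(-4, -50, Mul(-5, 2, 0))) = Mul(Mul(2, Rational(-95, 6)), Add(-4, -50, 0)) = Mul(Rational(-95, 3), -54) = 1710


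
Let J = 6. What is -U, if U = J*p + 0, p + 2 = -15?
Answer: 102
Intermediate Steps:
p = -17 (p = -2 - 15 = -17)
U = -102 (U = 6*(-17) + 0 = -102 + 0 = -102)
-U = -1*(-102) = 102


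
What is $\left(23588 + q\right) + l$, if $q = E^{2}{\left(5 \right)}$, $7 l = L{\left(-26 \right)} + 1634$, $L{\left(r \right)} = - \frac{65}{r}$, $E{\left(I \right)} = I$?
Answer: $\frac{333855}{14} \approx 23847.0$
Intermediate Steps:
$l = \frac{3273}{14}$ ($l = \frac{- \frac{65}{-26} + 1634}{7} = \frac{\left(-65\right) \left(- \frac{1}{26}\right) + 1634}{7} = \frac{\frac{5}{2} + 1634}{7} = \frac{1}{7} \cdot \frac{3273}{2} = \frac{3273}{14} \approx 233.79$)
$q = 25$ ($q = 5^{2} = 25$)
$\left(23588 + q\right) + l = \left(23588 + 25\right) + \frac{3273}{14} = 23613 + \frac{3273}{14} = \frac{333855}{14}$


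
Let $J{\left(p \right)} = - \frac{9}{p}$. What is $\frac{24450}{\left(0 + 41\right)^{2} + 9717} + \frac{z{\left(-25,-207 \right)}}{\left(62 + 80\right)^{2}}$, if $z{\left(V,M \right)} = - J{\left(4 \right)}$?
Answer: $\frac{986070891}{459658544} \approx 2.1452$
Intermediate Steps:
$z{\left(V,M \right)} = \frac{9}{4}$ ($z{\left(V,M \right)} = - \frac{-9}{4} = \left(-1\right) \left(- \frac{9}{4}\right) = \frac{9}{4}$)
$\frac{24450}{\left(0 + 41\right)^{2} + 9717} + \frac{z{\left(-25,-207 \right)}}{\left(62 + 80\right)^{2}} = \frac{24450}{\left(0 + 41\right)^{2} + 9717} + \frac{9}{4 \left(62 + 80\right)^{2}} = \frac{24450}{41^{2} + 9717} + \frac{9}{4 \cdot 142^{2}} = \frac{24450}{1681 + 9717} + \frac{9}{4 \cdot 20164} = \frac{24450}{11398} + \frac{9}{4} \cdot \frac{1}{20164} = 24450 \cdot \frac{1}{11398} + \frac{9}{80656} = \frac{12225}{5699} + \frac{9}{80656} = \frac{986070891}{459658544}$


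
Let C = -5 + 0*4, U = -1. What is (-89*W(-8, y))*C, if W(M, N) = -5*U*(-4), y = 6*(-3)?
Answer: -8900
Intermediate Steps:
y = -18
W(M, N) = -20 (W(M, N) = -5*(-1)*(-4) = 5*(-4) = -20)
C = -5 (C = -5 + 0 = -5)
(-89*W(-8, y))*C = -89*(-20)*(-5) = 1780*(-5) = -8900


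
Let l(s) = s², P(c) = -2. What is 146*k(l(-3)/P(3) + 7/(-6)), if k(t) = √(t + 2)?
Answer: 146*I*√33/3 ≈ 279.57*I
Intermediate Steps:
k(t) = √(2 + t)
146*k(l(-3)/P(3) + 7/(-6)) = 146*√(2 + ((-3)²/(-2) + 7/(-6))) = 146*√(2 + (9*(-½) + 7*(-⅙))) = 146*√(2 + (-9/2 - 7/6)) = 146*√(2 - 17/3) = 146*√(-11/3) = 146*(I*√33/3) = 146*I*√33/3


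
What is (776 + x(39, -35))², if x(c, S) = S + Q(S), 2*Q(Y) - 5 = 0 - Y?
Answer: 579121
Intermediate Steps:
Q(Y) = 5/2 - Y/2 (Q(Y) = 5/2 + (0 - Y)/2 = 5/2 + (-Y)/2 = 5/2 - Y/2)
x(c, S) = 5/2 + S/2 (x(c, S) = S + (5/2 - S/2) = 5/2 + S/2)
(776 + x(39, -35))² = (776 + (5/2 + (½)*(-35)))² = (776 + (5/2 - 35/2))² = (776 - 15)² = 761² = 579121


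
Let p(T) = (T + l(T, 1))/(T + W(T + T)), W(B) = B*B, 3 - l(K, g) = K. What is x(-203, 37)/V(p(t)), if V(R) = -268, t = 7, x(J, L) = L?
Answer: -37/268 ≈ -0.13806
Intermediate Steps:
l(K, g) = 3 - K
W(B) = B²
p(T) = 3/(T + 4*T²) (p(T) = (T + (3 - T))/(T + (T + T)²) = 3/(T + (2*T)²) = 3/(T + 4*T²))
x(-203, 37)/V(p(t)) = 37/(-268) = 37*(-1/268) = -37/268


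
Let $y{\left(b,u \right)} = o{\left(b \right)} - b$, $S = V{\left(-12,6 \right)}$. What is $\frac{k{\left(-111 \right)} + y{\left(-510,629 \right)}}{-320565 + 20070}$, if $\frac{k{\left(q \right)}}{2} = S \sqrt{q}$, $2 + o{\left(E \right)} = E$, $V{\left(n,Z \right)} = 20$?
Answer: $\frac{2}{300495} - \frac{8 i \sqrt{111}}{60099} \approx 6.6557 \cdot 10^{-6} - 0.0014024 i$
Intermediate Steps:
$o{\left(E \right)} = -2 + E$
$S = 20$
$y{\left(b,u \right)} = -2$ ($y{\left(b,u \right)} = \left(-2 + b\right) - b = -2$)
$k{\left(q \right)} = 40 \sqrt{q}$ ($k{\left(q \right)} = 2 \cdot 20 \sqrt{q} = 40 \sqrt{q}$)
$\frac{k{\left(-111 \right)} + y{\left(-510,629 \right)}}{-320565 + 20070} = \frac{40 \sqrt{-111} - 2}{-320565 + 20070} = \frac{40 i \sqrt{111} - 2}{-300495} = \left(40 i \sqrt{111} - 2\right) \left(- \frac{1}{300495}\right) = \left(-2 + 40 i \sqrt{111}\right) \left(- \frac{1}{300495}\right) = \frac{2}{300495} - \frac{8 i \sqrt{111}}{60099}$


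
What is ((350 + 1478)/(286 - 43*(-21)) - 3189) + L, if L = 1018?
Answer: -2579491/1189 ≈ -2169.5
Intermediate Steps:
((350 + 1478)/(286 - 43*(-21)) - 3189) + L = ((350 + 1478)/(286 - 43*(-21)) - 3189) + 1018 = (1828/(286 + 903) - 3189) + 1018 = (1828/1189 - 3189) + 1018 = -3789893/1189 + 1018 = -2579491/1189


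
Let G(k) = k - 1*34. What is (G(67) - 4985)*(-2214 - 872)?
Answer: 15281872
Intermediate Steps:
G(k) = -34 + k (G(k) = k - 34 = -34 + k)
(G(67) - 4985)*(-2214 - 872) = ((-34 + 67) - 4985)*(-2214 - 872) = (33 - 4985)*(-3086) = -4952*(-3086) = 15281872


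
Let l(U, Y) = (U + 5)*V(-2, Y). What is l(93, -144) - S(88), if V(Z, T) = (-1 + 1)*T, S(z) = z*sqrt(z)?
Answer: -176*sqrt(22) ≈ -825.51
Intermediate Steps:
S(z) = z**(3/2)
V(Z, T) = 0 (V(Z, T) = 0*T = 0)
l(U, Y) = 0 (l(U, Y) = (U + 5)*0 = (5 + U)*0 = 0)
l(93, -144) - S(88) = 0 - 88**(3/2) = 0 - 176*sqrt(22) = -176*sqrt(22)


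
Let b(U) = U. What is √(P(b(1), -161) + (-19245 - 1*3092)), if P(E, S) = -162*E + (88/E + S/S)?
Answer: 3*I*√2490 ≈ 149.7*I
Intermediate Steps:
P(E, S) = 1 - 162*E + 88/E (P(E, S) = -162*E + (88/E + 1) = -162*E + (1 + 88/E) = 1 - 162*E + 88/E)
√(P(b(1), -161) + (-19245 - 1*3092)) = √((1 - 162*1 + 88/1) + (-19245 - 1*3092)) = √((1 - 162 + 88*1) + (-19245 - 3092)) = √((1 - 162 + 88) - 22337) = √(-73 - 22337) = √(-22410) = 3*I*√2490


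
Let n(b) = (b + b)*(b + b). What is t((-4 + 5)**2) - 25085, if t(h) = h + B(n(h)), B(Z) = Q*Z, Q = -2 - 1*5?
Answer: -25112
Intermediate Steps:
Q = -7 (Q = -2 - 5 = -7)
n(b) = 4*b**2 (n(b) = (2*b)*(2*b) = 4*b**2)
B(Z) = -7*Z
t(h) = h - 28*h**2
t((-4 + 5)**2) - 25085 = (-4 + 5)**2*(1 - 28*(-4 + 5)**2) - 25085 = 1**2*(1 - 28*1**2) - 25085 = 1*(1 - 28*1) - 25085 = 1*(1 - 28) - 25085 = 1*(-27) - 25085 = -27 - 25085 = -25112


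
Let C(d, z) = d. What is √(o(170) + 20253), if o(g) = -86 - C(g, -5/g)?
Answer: √19997 ≈ 141.41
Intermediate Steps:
o(g) = -86 - g
√(o(170) + 20253) = √((-86 - 1*170) + 20253) = √((-86 - 170) + 20253) = √(-256 + 20253) = √19997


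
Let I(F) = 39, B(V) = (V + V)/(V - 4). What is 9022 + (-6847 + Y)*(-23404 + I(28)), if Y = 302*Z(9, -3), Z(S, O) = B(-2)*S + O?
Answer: 138820487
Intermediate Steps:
B(V) = 2*V/(-4 + V) (B(V) = (2*V)/(-4 + V) = 2*V/(-4 + V))
Z(S, O) = O + 2*S/3 (Z(S, O) = (2*(-2)/(-4 - 2))*S + O = (2*(-2)/(-6))*S + O = (2*(-2)*(-⅙))*S + O = 2*S/3 + O = O + 2*S/3)
Y = 906 (Y = 302*(-3 + (⅔)*9) = 302*(-3 + 6) = 302*3 = 906)
9022 + (-6847 + Y)*(-23404 + I(28)) = 9022 + (-6847 + 906)*(-23404 + 39) = 9022 - 5941*(-23365) = 9022 + 138811465 = 138820487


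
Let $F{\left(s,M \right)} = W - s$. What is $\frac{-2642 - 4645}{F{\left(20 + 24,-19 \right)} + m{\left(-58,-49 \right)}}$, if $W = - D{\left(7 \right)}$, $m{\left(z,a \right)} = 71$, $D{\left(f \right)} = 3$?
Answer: $- \frac{2429}{8} \approx -303.63$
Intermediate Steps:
$W = -3$ ($W = \left(-1\right) 3 = -3$)
$F{\left(s,M \right)} = -3 - s$
$\frac{-2642 - 4645}{F{\left(20 + 24,-19 \right)} + m{\left(-58,-49 \right)}} = \frac{-2642 - 4645}{\left(-3 - \left(20 + 24\right)\right) + 71} = - \frac{7287}{\left(-3 - 44\right) + 71} = - \frac{7287}{-47 + 71} = - \frac{7287}{24} = \left(-7287\right) \frac{1}{24} = - \frac{2429}{8}$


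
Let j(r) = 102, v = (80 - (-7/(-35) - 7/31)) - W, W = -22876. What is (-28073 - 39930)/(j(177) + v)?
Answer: -10540465/3573994 ≈ -2.9492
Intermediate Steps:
v = 3558184/155 (v = (80 - (-7/(-35) - 7/31)) - 1*(-22876) = (80 - (-7*(-1/35) - 7*1/31)) + 22876 = (80 - (⅕ - 7/31)) + 22876 = (80 - 1*(-4/155)) + 22876 = (80 + 4/155) + 22876 = 12404/155 + 22876 = 3558184/155 ≈ 22956.)
(-28073 - 39930)/(j(177) + v) = (-28073 - 39930)/(102 + 3558184/155) = -68003/3573994/155 = -68003*155/3573994 = -10540465/3573994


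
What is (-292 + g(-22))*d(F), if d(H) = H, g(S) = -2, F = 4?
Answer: -1176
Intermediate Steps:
(-292 + g(-22))*d(F) = (-292 - 2)*4 = -294*4 = -1176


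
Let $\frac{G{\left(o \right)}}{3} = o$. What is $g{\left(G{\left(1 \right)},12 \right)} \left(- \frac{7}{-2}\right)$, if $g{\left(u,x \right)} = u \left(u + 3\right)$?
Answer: $63$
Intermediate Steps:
$G{\left(o \right)} = 3 o$
$g{\left(u,x \right)} = u \left(3 + u\right)$
$g{\left(G{\left(1 \right)},12 \right)} \left(- \frac{7}{-2}\right) = 3 \cdot 1 \left(3 + 3 \cdot 1\right) \left(- \frac{7}{-2}\right) = 3 \left(3 + 3\right) \left(\left(-7\right) \left(- \frac{1}{2}\right)\right) = 3 \cdot 6 \cdot \frac{7}{2} = 18 \cdot \frac{7}{2} = 63$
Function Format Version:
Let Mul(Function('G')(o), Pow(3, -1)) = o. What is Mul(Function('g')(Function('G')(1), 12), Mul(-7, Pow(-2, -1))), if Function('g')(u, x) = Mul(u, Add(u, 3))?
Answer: 63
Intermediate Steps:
Function('G')(o) = Mul(3, o)
Function('g')(u, x) = Mul(u, Add(3, u))
Mul(Function('g')(Function('G')(1), 12), Mul(-7, Pow(-2, -1))) = Mul(Mul(Mul(3, 1), Add(3, Mul(3, 1))), Mul(-7, Pow(-2, -1))) = Mul(Mul(3, Add(3, 3)), Mul(-7, Rational(-1, 2))) = Mul(Mul(3, 6), Rational(7, 2)) = Mul(18, Rational(7, 2)) = 63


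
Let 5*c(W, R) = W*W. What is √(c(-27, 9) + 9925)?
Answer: √251770/5 ≈ 100.35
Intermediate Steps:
c(W, R) = W²/5 (c(W, R) = (W*W)/5 = W²/5)
√(c(-27, 9) + 9925) = √((⅕)*(-27)² + 9925) = √((⅕)*729 + 9925) = √(729/5 + 9925) = √(50354/5) = √251770/5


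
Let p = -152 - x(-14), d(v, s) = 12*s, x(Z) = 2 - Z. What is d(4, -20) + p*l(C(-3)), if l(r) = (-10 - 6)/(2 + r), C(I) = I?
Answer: -2928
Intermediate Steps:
l(r) = -16/(2 + r)
p = -168 (p = -152 - (2 - 1*(-14)) = -152 - (2 + 14) = -152 - 1*16 = -152 - 16 = -168)
d(4, -20) + p*l(C(-3)) = 12*(-20) - (-2688)/(2 - 3) = -240 - (-2688)/(-1) = -240 - (-2688)*(-1) = -240 - 168*16 = -240 - 2688 = -2928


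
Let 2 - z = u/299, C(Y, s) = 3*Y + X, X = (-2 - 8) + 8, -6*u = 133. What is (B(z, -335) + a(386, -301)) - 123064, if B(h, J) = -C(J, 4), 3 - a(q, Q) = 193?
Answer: -122247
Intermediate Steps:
u = -133/6 (u = -⅙*133 = -133/6 ≈ -22.167)
X = -2 (X = -10 + 8 = -2)
C(Y, s) = -2 + 3*Y (C(Y, s) = 3*Y - 2 = -2 + 3*Y)
a(q, Q) = -190 (a(q, Q) = 3 - 1*193 = 3 - 193 = -190)
z = 3721/1794 (z = 2 - (-133)/(6*299) = 2 - 1*(-133/1794) = 2 + 133/1794 = 3721/1794 ≈ 2.0741)
B(h, J) = 2 - 3*J (B(h, J) = -(-2 + 3*J) = 2 - 3*J)
(B(z, -335) + a(386, -301)) - 123064 = ((2 - 3*(-335)) - 190) - 123064 = ((2 + 1005) - 190) - 123064 = (1007 - 190) - 123064 = 817 - 123064 = -122247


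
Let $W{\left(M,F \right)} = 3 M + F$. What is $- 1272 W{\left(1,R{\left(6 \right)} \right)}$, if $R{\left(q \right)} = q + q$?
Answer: $-19080$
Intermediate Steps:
$R{\left(q \right)} = 2 q$
$W{\left(M,F \right)} = F + 3 M$
$- 1272 W{\left(1,R{\left(6 \right)} \right)} = - 1272 \left(2 \cdot 6 + 3 \cdot 1\right) = - 1272 \left(12 + 3\right) = \left(-1272\right) 15 = -19080$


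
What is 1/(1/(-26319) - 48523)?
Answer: -26319/1277076838 ≈ -2.0609e-5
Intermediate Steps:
1/(1/(-26319) - 48523) = 1/(-1/26319 - 48523) = 1/(-1277076838/26319) = -26319/1277076838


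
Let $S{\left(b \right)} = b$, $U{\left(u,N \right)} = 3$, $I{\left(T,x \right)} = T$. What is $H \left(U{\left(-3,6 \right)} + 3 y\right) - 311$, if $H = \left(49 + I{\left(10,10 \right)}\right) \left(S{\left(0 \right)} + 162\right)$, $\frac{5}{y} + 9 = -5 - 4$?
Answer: $20398$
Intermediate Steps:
$y = - \frac{5}{18}$ ($y = \frac{5}{-9 - 9} = \frac{5}{-18} = 5 \left(- \frac{1}{18}\right) = - \frac{5}{18} \approx -0.27778$)
$H = 9558$ ($H = \left(49 + 10\right) \left(0 + 162\right) = 59 \cdot 162 = 9558$)
$H \left(U{\left(-3,6 \right)} + 3 y\right) - 311 = 9558 \left(3 + 3 \left(- \frac{5}{18}\right)\right) - 311 = 9558 \left(3 - \frac{5}{6}\right) - 311 = 9558 \cdot \frac{13}{6} - 311 = 20709 - 311 = 20398$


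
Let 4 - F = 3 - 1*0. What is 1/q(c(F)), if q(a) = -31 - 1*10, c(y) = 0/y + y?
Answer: -1/41 ≈ -0.024390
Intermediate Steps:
F = 1 (F = 4 - (3 - 1*0) = 4 - (3 + 0) = 4 - 1*3 = 4 - 3 = 1)
c(y) = y (c(y) = 0 + y = y)
q(a) = -41 (q(a) = -31 - 10 = -41)
1/q(c(F)) = 1/(-41) = -1/41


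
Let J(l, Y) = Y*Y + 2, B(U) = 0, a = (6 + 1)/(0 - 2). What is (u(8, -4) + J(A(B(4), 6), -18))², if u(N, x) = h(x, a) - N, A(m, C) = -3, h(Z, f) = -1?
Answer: 100489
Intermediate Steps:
a = -7/2 (a = 7/(-2) = 7*(-½) = -7/2 ≈ -3.5000)
J(l, Y) = 2 + Y² (J(l, Y) = Y² + 2 = 2 + Y²)
u(N, x) = -1 - N
(u(8, -4) + J(A(B(4), 6), -18))² = ((-1 - 1*8) + (2 + (-18)²))² = ((-1 - 8) + (2 + 324))² = (-9 + 326)² = 317² = 100489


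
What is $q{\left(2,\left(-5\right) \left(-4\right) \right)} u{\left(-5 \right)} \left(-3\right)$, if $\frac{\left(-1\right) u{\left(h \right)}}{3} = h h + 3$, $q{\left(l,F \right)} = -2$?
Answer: $-504$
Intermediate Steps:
$u{\left(h \right)} = -9 - 3 h^{2}$ ($u{\left(h \right)} = - 3 \left(h h + 3\right) = - 3 \left(h^{2} + 3\right) = - 3 \left(3 + h^{2}\right) = -9 - 3 h^{2}$)
$q{\left(2,\left(-5\right) \left(-4\right) \right)} u{\left(-5 \right)} \left(-3\right) = - 2 \left(-9 - 3 \left(-5\right)^{2}\right) \left(-3\right) = - 2 \left(-9 - 75\right) \left(-3\right) = \left(-2\right) \left(-84\right) \left(-3\right) = 168 \left(-3\right) = -504$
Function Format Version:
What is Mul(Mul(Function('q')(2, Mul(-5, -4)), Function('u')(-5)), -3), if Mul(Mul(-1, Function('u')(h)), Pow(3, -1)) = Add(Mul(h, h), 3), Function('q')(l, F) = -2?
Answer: -504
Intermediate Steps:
Function('u')(h) = Add(-9, Mul(-3, Pow(h, 2))) (Function('u')(h) = Mul(-3, Add(Mul(h, h), 3)) = Mul(-3, Add(Pow(h, 2), 3)) = Mul(-3, Add(3, Pow(h, 2))) = Add(-9, Mul(-3, Pow(h, 2))))
Mul(Mul(Function('q')(2, Mul(-5, -4)), Function('u')(-5)), -3) = Mul(Mul(-2, Add(-9, Mul(-3, Pow(-5, 2)))), -3) = Mul(Mul(-2, Add(-9, Mul(-3, 25))), -3) = Mul(Mul(-2, Add(-9, -75)), -3) = Mul(Mul(-2, -84), -3) = Mul(168, -3) = -504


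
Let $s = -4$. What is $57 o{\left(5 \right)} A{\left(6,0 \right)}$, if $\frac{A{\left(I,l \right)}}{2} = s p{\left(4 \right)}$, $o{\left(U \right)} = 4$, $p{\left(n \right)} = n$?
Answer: $-7296$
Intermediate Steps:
$A{\left(I,l \right)} = -32$ ($A{\left(I,l \right)} = 2 \left(\left(-4\right) 4\right) = 2 \left(-16\right) = -32$)
$57 o{\left(5 \right)} A{\left(6,0 \right)} = 57 \cdot 4 \left(-32\right) = 57 \left(-128\right) = -7296$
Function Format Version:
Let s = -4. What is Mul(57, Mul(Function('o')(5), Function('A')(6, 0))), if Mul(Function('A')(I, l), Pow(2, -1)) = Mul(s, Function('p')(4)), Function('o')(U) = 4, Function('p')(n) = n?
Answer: -7296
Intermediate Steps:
Function('A')(I, l) = -32 (Function('A')(I, l) = Mul(2, Mul(-4, 4)) = Mul(2, -16) = -32)
Mul(57, Mul(Function('o')(5), Function('A')(6, 0))) = Mul(57, Mul(4, -32)) = Mul(57, -128) = -7296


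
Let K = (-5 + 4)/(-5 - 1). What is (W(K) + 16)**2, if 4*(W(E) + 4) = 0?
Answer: 144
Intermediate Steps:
K = 1/6 (K = -1/(-6) = -1*(-1/6) = 1/6 ≈ 0.16667)
W(E) = -4 (W(E) = -4 + (1/4)*0 = -4 + 0 = -4)
(W(K) + 16)**2 = (-4 + 16)**2 = 12**2 = 144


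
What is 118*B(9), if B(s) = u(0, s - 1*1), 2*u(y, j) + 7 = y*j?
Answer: -413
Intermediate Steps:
u(y, j) = -7/2 + j*y/2 (u(y, j) = -7/2 + (y*j)/2 = -7/2 + (j*y)/2 = -7/2 + j*y/2)
B(s) = -7/2 (B(s) = -7/2 + (½)*(s - 1*1)*0 = -7/2 + (½)*(s - 1)*0 = -7/2 + (½)*(-1 + s)*0 = -7/2 + 0 = -7/2)
118*B(9) = 118*(-7/2) = -413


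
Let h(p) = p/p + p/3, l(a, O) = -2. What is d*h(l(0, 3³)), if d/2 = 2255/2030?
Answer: 451/609 ≈ 0.74056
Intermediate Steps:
h(p) = 1 + p/3 (h(p) = 1 + p*(⅓) = 1 + p/3)
d = 451/203 (d = 2*(2255/2030) = 2*(2255*(1/2030)) = 2*(451/406) = 451/203 ≈ 2.2217)
d*h(l(0, 3³)) = 451*(1 + (⅓)*(-2))/203 = 451*(1 - ⅔)/203 = (451/203)*(⅓) = 451/609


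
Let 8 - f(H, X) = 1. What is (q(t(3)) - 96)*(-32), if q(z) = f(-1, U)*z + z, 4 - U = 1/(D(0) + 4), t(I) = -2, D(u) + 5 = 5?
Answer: 3584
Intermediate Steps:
D(u) = 0 (D(u) = -5 + 5 = 0)
U = 15/4 (U = 4 - 1/(0 + 4) = 4 - 1/4 = 15/4 ≈ 3.7500)
f(H, X) = 7 (f(H, X) = 8 - 1*1 = 8 - 1 = 7)
q(z) = 8*z (q(z) = 7*z + z = 8*z)
(q(t(3)) - 96)*(-32) = (8*(-2) - 96)*(-32) = (-16 - 96)*(-32) = -112*(-32) = 3584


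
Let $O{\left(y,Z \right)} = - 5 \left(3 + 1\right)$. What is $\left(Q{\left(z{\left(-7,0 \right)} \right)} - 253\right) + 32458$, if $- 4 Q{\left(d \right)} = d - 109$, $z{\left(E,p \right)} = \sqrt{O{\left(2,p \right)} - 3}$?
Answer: $\frac{128929}{4} - \frac{i \sqrt{23}}{4} \approx 32232.0 - 1.199 i$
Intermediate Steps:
$O{\left(y,Z \right)} = -20$ ($O{\left(y,Z \right)} = \left(-5\right) 4 = -20$)
$z{\left(E,p \right)} = i \sqrt{23}$ ($z{\left(E,p \right)} = \sqrt{-20 - 3} = \sqrt{-23} = i \sqrt{23}$)
$Q{\left(d \right)} = \frac{109}{4} - \frac{d}{4}$ ($Q{\left(d \right)} = - \frac{d - 109}{4} = - \frac{-109 + d}{4} = \frac{109}{4} - \frac{d}{4}$)
$\left(Q{\left(z{\left(-7,0 \right)} \right)} - 253\right) + 32458 = \left(\left(\frac{109}{4} - \frac{i \sqrt{23}}{4}\right) - 253\right) + 32458 = \left(- \frac{903}{4} - \frac{i \sqrt{23}}{4}\right) + 32458 = \frac{128929}{4} - \frac{i \sqrt{23}}{4}$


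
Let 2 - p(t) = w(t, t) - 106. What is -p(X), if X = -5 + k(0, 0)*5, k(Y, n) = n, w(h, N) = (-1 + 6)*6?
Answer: -78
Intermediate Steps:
w(h, N) = 30 (w(h, N) = 5*6 = 30)
X = -5 (X = -5 + 0*5 = -5 + 0 = -5)
p(t) = 78 (p(t) = 2 - (30 - 106) = 2 - 1*(-76) = 2 + 76 = 78)
-p(X) = -1*78 = -78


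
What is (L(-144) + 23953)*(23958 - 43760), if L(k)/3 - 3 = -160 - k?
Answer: -473545028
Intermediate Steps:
L(k) = -471 - 3*k (L(k) = 9 + 3*(-160 - k) = 9 + (-480 - 3*k) = -471 - 3*k)
(L(-144) + 23953)*(23958 - 43760) = ((-471 - 3*(-144)) + 23953)*(23958 - 43760) = ((-471 + 432) + 23953)*(-19802) = (-39 + 23953)*(-19802) = 23914*(-19802) = -473545028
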